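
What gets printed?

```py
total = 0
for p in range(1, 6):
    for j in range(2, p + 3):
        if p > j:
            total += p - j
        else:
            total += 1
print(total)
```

p=1,j=2: not 1>2, total = 0+1 = 1
p=1,j=3: not 1>3, total = 1+1 = 2
p=2,j=2: not 2>2, total = 2+1 = 3
p=2,j=3: not 2>3, total = 3+1 = 4
p=2,j=4: not 2>4, total = 4+1 = 5
p=3,j=2: 3>2, total = 5+1 = 6
p=3,j=3: not 3>3, total = 6+1 = 7
p=3,j=4: not 3>4, total = 7+1 = 8
p=3,j=5: not 3>5, total = 8+1 = 9
p=4,j=2: 4>2, total = 9+2 = 11
p=4,j=3: 4>3, total = 11+1 = 12
p=4,j=4: not 4>4, total = 12+1 = 13
p=4,j=5: not 4>5, total = 13+1 = 14
p=4,j=6: not 4>6, total = 14+1 = 15
p=5,j=2: 5>2, total = 15+3 = 18
p=5,j=3: 5>3, total = 18+2 = 20
p=5,j=4: 5>4, total = 20+1 = 21
p=5,j=5: not 5>5, total = 21+1 = 22
p=5,j=6: not 5>6, total = 22+1 = 23
p=5,j=7: not 5>7, total = 23+1 = 24

24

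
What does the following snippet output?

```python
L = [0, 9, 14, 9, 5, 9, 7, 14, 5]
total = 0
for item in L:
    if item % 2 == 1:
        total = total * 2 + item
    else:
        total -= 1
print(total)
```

429

item=0: not odd, total = 0-1 = -1
item=9: odd, total = (-1)*2+9 = 7
item=14: not odd, total = 7-1 = 6
item=9: odd, total = 6*2+9 = 21
item=5: odd, total = 21*2+5 = 47
item=9: odd, total = 47*2+9 = 103
item=7: odd, total = 103*2+7 = 213
item=14: not odd, total = 213-1 = 212
item=5: odd, total = 212*2+5 = 429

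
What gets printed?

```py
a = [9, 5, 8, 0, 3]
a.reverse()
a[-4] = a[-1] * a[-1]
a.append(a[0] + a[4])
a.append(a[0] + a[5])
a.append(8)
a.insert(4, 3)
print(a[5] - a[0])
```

6

reverse → [3, 0, 8, 5, 9]
a[-4] = a[-1]*a[-1] = 9*9 = 81 → [3, 81, 8, 5, 9]
append a[0]+a[4] = 3+9 = 12 → [3, 81, 8, 5, 9, 12]
append a[0]+a[5] = 3+12 = 15 → [3, 81, 8, 5, 9, 12, 15]
append 8 → [3, 81, 8, 5, 9, 12, 15, 8]
insert 3 at 4 → [3, 81, 8, 5, 3, 9, 12, 15, 8]
a[5]-a[0] = 9-3 = 6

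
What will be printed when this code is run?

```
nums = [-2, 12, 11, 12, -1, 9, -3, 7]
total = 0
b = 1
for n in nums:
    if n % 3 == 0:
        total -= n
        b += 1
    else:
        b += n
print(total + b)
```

-10

n=-2: not %3==0; b=-1
n=12: %3==0, total = 0-12 = -12; b=0
n=11: not %3==0; b=11
n=12: %3==0, total = (-12)-12 = -24; b=12
n=-1: not %3==0; b=11
n=9: %3==0, total = (-24)-9 = -33; b=12
n=-3: %3==0, total = (-33)-(-3) = -30; b=13
n=7: not %3==0; b=20
total+b = (-30)+20 = -10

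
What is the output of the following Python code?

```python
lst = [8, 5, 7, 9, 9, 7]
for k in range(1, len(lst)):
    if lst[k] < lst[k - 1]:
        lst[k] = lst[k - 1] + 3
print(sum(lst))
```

93

k=1: 5<8, lst[1] = 8+3 = 11 → [8, 11, 7, 9, 9, 7]
k=2: 7<11, lst[2] = 11+3 = 14 → [8, 11, 14, 9, 9, 7]
k=3: 9<14, lst[3] = 14+3 = 17 → [8, 11, 14, 17, 9, 7]
k=4: 9<17, lst[4] = 17+3 = 20 → [8, 11, 14, 17, 20, 7]
k=5: 7<20, lst[5] = 20+3 = 23 → [8, 11, 14, 17, 20, 23]
sum = 93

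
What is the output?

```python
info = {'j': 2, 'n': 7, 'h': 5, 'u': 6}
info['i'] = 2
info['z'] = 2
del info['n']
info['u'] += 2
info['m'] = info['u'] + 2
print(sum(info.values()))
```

info['i'] = 2 → {'j': 2, 'n': 7, 'h': 5, 'u': 6, 'i': 2}
info['z'] = 2 → {'j': 2, 'n': 7, 'h': 5, 'u': 6, 'i': 2, 'z': 2}
del 'n' → {'j': 2, 'h': 5, 'u': 6, 'i': 2, 'z': 2}
info['u'] = 6+2 = 8 → {'j': 2, 'h': 5, 'u': 8, 'i': 2, 'z': 2}
info['m'] = info['u']+2 = 10 → {'j': 2, 'h': 5, 'u': 8, 'i': 2, 'z': 2, 'm': 10}
sum of values = 29

29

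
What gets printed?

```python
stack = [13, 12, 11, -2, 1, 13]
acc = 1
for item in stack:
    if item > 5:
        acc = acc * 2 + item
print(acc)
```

item=13: >5, acc = 1*2+13 = 15
item=12: >5, acc = 15*2+12 = 42
item=11: >5, acc = 42*2+11 = 95
item=-2: not >5
item=1: not >5
item=13: >5, acc = 95*2+13 = 203

203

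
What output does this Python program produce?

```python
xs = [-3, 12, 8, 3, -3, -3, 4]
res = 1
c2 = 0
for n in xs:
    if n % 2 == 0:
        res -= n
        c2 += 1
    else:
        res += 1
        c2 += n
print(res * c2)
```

57

n=-3: not even, res = 1+1 = 2; c2=-3
n=12: even, res = 2-12 = -10; c2=-2
n=8: even, res = (-10)-8 = -18; c2=-1
n=3: not even, res = (-18)+1 = -17; c2=2
n=-3: not even, res = (-17)+1 = -16; c2=-1
n=-3: not even, res = (-16)+1 = -15; c2=-4
n=4: even, res = (-15)-4 = -19; c2=-3
res*c2 = (-19)*(-3) = 57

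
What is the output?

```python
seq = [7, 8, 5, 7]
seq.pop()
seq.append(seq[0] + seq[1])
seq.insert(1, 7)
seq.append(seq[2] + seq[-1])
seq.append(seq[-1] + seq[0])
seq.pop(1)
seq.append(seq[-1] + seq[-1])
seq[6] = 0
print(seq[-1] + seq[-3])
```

pop() removes 7 → [7, 8, 5]
append seq[0]+seq[1] = 7+8 = 15 → [7, 8, 5, 15]
insert 7 at 1 → [7, 7, 8, 5, 15]
append seq[2]+seq[-1] = 8+15 = 23 → [7, 7, 8, 5, 15, 23]
append seq[-1]+seq[0] = 23+7 = 30 → [7, 7, 8, 5, 15, 23, 30]
pop(1) removes 7 → [7, 8, 5, 15, 23, 30]
append seq[-1]+seq[-1] = 30+30 = 60 → [7, 8, 5, 15, 23, 30, 60]
seq[6] = 0 → [7, 8, 5, 15, 23, 30, 0]
seq[-1]+seq[-3] = 0+23 = 23

23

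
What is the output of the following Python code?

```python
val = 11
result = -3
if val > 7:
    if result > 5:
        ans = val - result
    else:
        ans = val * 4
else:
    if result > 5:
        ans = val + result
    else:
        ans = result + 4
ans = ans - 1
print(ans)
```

43

val=11, result=-3
val > 7 is True; result > 5 is False
→ ans = val * 4 = 44
ans = 44-1 = 43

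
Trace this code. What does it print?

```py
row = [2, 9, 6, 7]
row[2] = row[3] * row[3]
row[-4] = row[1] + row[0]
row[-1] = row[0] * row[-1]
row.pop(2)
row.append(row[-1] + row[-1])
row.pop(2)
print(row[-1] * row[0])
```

row[2] = row[3]*row[3] = 7*7 = 49 → [2, 9, 49, 7]
row[-4] = row[1]+row[0] = 9+2 = 11 → [11, 9, 49, 7]
row[-1] = row[0]*row[-1] = 11*7 = 77 → [11, 9, 49, 77]
pop(2) removes 49 → [11, 9, 77]
append row[-1]+row[-1] = 77+77 = 154 → [11, 9, 77, 154]
pop(2) removes 77 → [11, 9, 154]
row[-1]*row[0] = 154*11 = 1694

1694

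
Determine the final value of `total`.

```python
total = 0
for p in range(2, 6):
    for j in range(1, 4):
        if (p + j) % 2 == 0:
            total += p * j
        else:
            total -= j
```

p=2,j=1: odd sum, total = 0-1 = -1
p=2,j=2: even sum, total = (-1)+4 = 3
p=2,j=3: odd sum, total = 3-3 = 0
p=3,j=1: even sum, total = 0+3 = 3
p=3,j=2: odd sum, total = 3-2 = 1
p=3,j=3: even sum, total = 1+9 = 10
p=4,j=1: odd sum, total = 10-1 = 9
p=4,j=2: even sum, total = 9+8 = 17
p=4,j=3: odd sum, total = 17-3 = 14
p=5,j=1: even sum, total = 14+5 = 19
p=5,j=2: odd sum, total = 19-2 = 17
p=5,j=3: even sum, total = 17+15 = 32

32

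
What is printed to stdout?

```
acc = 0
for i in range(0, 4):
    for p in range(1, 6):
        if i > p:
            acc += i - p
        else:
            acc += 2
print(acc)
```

38

i=0,p=1: not 0>1, acc = 0+2 = 2
i=0,p=2: not 0>2, acc = 2+2 = 4
i=0,p=3: not 0>3, acc = 4+2 = 6
i=0,p=4: not 0>4, acc = 6+2 = 8
i=0,p=5: not 0>5, acc = 8+2 = 10
i=1,p=1: not 1>1, acc = 10+2 = 12
i=1,p=2: not 1>2, acc = 12+2 = 14
i=1,p=3: not 1>3, acc = 14+2 = 16
i=1,p=4: not 1>4, acc = 16+2 = 18
i=1,p=5: not 1>5, acc = 18+2 = 20
i=2,p=1: 2>1, acc = 20+1 = 21
i=2,p=2: not 2>2, acc = 21+2 = 23
i=2,p=3: not 2>3, acc = 23+2 = 25
i=2,p=4: not 2>4, acc = 25+2 = 27
i=2,p=5: not 2>5, acc = 27+2 = 29
i=3,p=1: 3>1, acc = 29+2 = 31
i=3,p=2: 3>2, acc = 31+1 = 32
i=3,p=3: not 3>3, acc = 32+2 = 34
i=3,p=4: not 3>4, acc = 34+2 = 36
i=3,p=5: not 3>5, acc = 36+2 = 38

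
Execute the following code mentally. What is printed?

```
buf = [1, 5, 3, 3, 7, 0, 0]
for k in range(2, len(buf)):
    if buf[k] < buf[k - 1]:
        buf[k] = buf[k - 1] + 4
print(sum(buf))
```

91

k=2: 3<5, buf[2] = 5+4 = 9 → [1, 5, 9, 3, 7, 0, 0]
k=3: 3<9, buf[3] = 9+4 = 13 → [1, 5, 9, 13, 7, 0, 0]
k=4: 7<13, buf[4] = 13+4 = 17 → [1, 5, 9, 13, 17, 0, 0]
k=5: 0<17, buf[5] = 17+4 = 21 → [1, 5, 9, 13, 17, 21, 0]
k=6: 0<21, buf[6] = 21+4 = 25 → [1, 5, 9, 13, 17, 21, 25]
sum = 91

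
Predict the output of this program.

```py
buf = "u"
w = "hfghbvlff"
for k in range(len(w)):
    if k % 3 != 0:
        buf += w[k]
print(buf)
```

ufgbvff

k=0: skip
k=1: add 'f' → 'uf'
k=2: add 'g' → 'ufg'
k=3: skip
k=4: add 'b' → 'ufgb'
k=5: add 'v' → 'ufgbv'
k=6: skip
k=7: add 'f' → 'ufgbvf'
k=8: add 'f' → 'ufgbvff'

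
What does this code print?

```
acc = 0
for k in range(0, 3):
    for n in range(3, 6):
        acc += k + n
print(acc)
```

45

k=0,n=3: acc = 0+3 = 3
k=0,n=4: acc = 3+4 = 7
k=0,n=5: acc = 7+5 = 12
k=1,n=3: acc = 12+4 = 16
k=1,n=4: acc = 16+5 = 21
k=1,n=5: acc = 21+6 = 27
k=2,n=3: acc = 27+5 = 32
k=2,n=4: acc = 32+6 = 38
k=2,n=5: acc = 38+7 = 45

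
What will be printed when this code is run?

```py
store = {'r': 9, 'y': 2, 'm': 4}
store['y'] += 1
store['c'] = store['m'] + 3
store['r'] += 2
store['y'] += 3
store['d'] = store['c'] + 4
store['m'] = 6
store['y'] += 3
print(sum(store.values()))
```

store['y'] = 2+1 = 3 → {'r': 9, 'y': 3, 'm': 4}
store['c'] = store['m']+3 = 7 → {'r': 9, 'y': 3, 'm': 4, 'c': 7}
store['r'] = 9+2 = 11 → {'r': 11, 'y': 3, 'm': 4, 'c': 7}
store['y'] = 3+3 = 6 → {'r': 11, 'y': 6, 'm': 4, 'c': 7}
store['d'] = store['c']+4 = 11 → {'r': 11, 'y': 6, 'm': 4, 'c': 7, 'd': 11}
store['m'] = 6 → {'r': 11, 'y': 6, 'm': 6, 'c': 7, 'd': 11}
store['y'] = 6+3 = 9 → {'r': 11, 'y': 9, 'm': 6, 'c': 7, 'd': 11}
sum of values = 44

44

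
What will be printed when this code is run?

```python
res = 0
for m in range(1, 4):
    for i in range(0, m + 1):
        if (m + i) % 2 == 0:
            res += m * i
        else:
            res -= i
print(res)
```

14

m=1,i=0: odd sum, res = 0-0 = 0
m=1,i=1: even sum, res = 0+1 = 1
m=2,i=0: even sum, res = 1+0 = 1
m=2,i=1: odd sum, res = 1-1 = 0
m=2,i=2: even sum, res = 0+4 = 4
m=3,i=0: odd sum, res = 4-0 = 4
m=3,i=1: even sum, res = 4+3 = 7
m=3,i=2: odd sum, res = 7-2 = 5
m=3,i=3: even sum, res = 5+9 = 14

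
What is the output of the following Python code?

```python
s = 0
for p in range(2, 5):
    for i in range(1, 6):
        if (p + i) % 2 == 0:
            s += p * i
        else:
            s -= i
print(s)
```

p=2,i=1: odd sum, s = 0-1 = -1
p=2,i=2: even sum, s = (-1)+4 = 3
p=2,i=3: odd sum, s = 3-3 = 0
p=2,i=4: even sum, s = 0+8 = 8
p=2,i=5: odd sum, s = 8-5 = 3
p=3,i=1: even sum, s = 3+3 = 6
p=3,i=2: odd sum, s = 6-2 = 4
p=3,i=3: even sum, s = 4+9 = 13
p=3,i=4: odd sum, s = 13-4 = 9
p=3,i=5: even sum, s = 9+15 = 24
p=4,i=1: odd sum, s = 24-1 = 23
p=4,i=2: even sum, s = 23+8 = 31
p=4,i=3: odd sum, s = 31-3 = 28
p=4,i=4: even sum, s = 28+16 = 44
p=4,i=5: odd sum, s = 44-5 = 39

39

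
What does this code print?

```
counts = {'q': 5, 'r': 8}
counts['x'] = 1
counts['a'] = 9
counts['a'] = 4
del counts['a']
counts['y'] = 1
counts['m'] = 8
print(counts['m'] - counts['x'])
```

counts['x'] = 1 → {'q': 5, 'r': 8, 'x': 1}
counts['a'] = 9 → {'q': 5, 'r': 8, 'x': 1, 'a': 9}
counts['a'] = 4 → {'q': 5, 'r': 8, 'x': 1, 'a': 4}
del 'a' → {'q': 5, 'r': 8, 'x': 1}
counts['y'] = 1 → {'q': 5, 'r': 8, 'x': 1, 'y': 1}
counts['m'] = 8 → {'q': 5, 'r': 8, 'x': 1, 'y': 1, 'm': 8}
counts['m']-counts['x'] = 8-1 = 7

7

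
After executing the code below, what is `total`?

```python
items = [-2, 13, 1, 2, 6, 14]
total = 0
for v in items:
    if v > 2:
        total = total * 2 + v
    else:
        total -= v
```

v=-2: not >2, total = 0-(-2) = 2
v=13: >2, total = 2*2+13 = 17
v=1: not >2, total = 17-1 = 16
v=2: not >2, total = 16-2 = 14
v=6: >2, total = 14*2+6 = 34
v=14: >2, total = 34*2+14 = 82

82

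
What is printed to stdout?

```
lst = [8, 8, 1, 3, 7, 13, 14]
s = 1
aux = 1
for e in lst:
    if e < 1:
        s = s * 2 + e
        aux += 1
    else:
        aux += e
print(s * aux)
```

55

e=8: not <1; aux=9
e=8: not <1; aux=17
e=1: not <1; aux=18
e=3: not <1; aux=21
e=7: not <1; aux=28
e=13: not <1; aux=41
e=14: not <1; aux=55
s*aux = 1*55 = 55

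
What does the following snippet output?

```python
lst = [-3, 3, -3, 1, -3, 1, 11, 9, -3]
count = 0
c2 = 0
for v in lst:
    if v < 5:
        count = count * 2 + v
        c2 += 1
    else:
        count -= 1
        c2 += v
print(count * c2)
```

v=-3: <5, count = 0*2+(-3) = -3; c2=1
v=3: <5, count = (-3)*2+3 = -3; c2=2
v=-3: <5, count = (-3)*2+(-3) = -9; c2=3
v=1: <5, count = (-9)*2+1 = -17; c2=4
v=-3: <5, count = (-17)*2+(-3) = -37; c2=5
v=1: <5, count = (-37)*2+1 = -73; c2=6
v=11: not <5, count = (-73)-1 = -74; c2=17
v=9: not <5, count = (-74)-1 = -75; c2=26
v=-3: <5, count = (-75)*2+(-3) = -153; c2=27
count*c2 = (-153)*27 = -4131

-4131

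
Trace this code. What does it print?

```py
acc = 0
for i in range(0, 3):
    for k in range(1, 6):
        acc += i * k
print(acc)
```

45

i=0,k=1: acc = 0+0 = 0
i=0,k=2: acc = 0+0 = 0
i=0,k=3: acc = 0+0 = 0
i=0,k=4: acc = 0+0 = 0
i=0,k=5: acc = 0+0 = 0
i=1,k=1: acc = 0+1 = 1
i=1,k=2: acc = 1+2 = 3
i=1,k=3: acc = 3+3 = 6
i=1,k=4: acc = 6+4 = 10
i=1,k=5: acc = 10+5 = 15
i=2,k=1: acc = 15+2 = 17
i=2,k=2: acc = 17+4 = 21
i=2,k=3: acc = 21+6 = 27
i=2,k=4: acc = 27+8 = 35
i=2,k=5: acc = 35+10 = 45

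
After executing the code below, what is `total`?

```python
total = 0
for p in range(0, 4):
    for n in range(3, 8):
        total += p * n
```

150

p=0,n=3: total = 0+0 = 0
p=0,n=4: total = 0+0 = 0
p=0,n=5: total = 0+0 = 0
p=0,n=6: total = 0+0 = 0
p=0,n=7: total = 0+0 = 0
p=1,n=3: total = 0+3 = 3
p=1,n=4: total = 3+4 = 7
p=1,n=5: total = 7+5 = 12
p=1,n=6: total = 12+6 = 18
p=1,n=7: total = 18+7 = 25
p=2,n=3: total = 25+6 = 31
p=2,n=4: total = 31+8 = 39
p=2,n=5: total = 39+10 = 49
p=2,n=6: total = 49+12 = 61
p=2,n=7: total = 61+14 = 75
p=3,n=3: total = 75+9 = 84
p=3,n=4: total = 84+12 = 96
p=3,n=5: total = 96+15 = 111
p=3,n=6: total = 111+18 = 129
p=3,n=7: total = 129+21 = 150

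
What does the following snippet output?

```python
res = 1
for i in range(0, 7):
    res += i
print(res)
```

i=0: res = 1+0 = 1
i=1: res = 1+1 = 2
i=2: res = 2+2 = 4
i=3: res = 4+3 = 7
i=4: res = 7+4 = 11
i=5: res = 11+5 = 16
i=6: res = 16+6 = 22

22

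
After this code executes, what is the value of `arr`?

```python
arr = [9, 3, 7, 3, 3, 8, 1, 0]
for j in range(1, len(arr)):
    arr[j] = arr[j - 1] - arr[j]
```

j=1: arr[1] = 9-3 = 6 → [9, 6, 7, 3, 3, 8, 1, 0]
j=2: arr[2] = 6-7 = -1 → [9, 6, -1, 3, 3, 8, 1, 0]
j=3: arr[3] = (-1)-3 = -4 → [9, 6, -1, -4, 3, 8, 1, 0]
j=4: arr[4] = (-4)-3 = -7 → [9, 6, -1, -4, -7, 8, 1, 0]
j=5: arr[5] = (-7)-8 = -15 → [9, 6, -1, -4, -7, -15, 1, 0]
j=6: arr[6] = (-15)-1 = -16 → [9, 6, -1, -4, -7, -15, -16, 0]
j=7: arr[7] = (-16)-0 = -16 → [9, 6, -1, -4, -7, -15, -16, -16]

[9, 6, -1, -4, -7, -15, -16, -16]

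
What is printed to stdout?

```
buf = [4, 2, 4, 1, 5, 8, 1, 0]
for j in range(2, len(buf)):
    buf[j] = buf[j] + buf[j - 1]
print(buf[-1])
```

j=2: buf[2] = 4+2 = 6 → [4, 2, 6, 1, 5, 8, 1, 0]
j=3: buf[3] = 1+6 = 7 → [4, 2, 6, 7, 5, 8, 1, 0]
j=4: buf[4] = 5+7 = 12 → [4, 2, 6, 7, 12, 8, 1, 0]
j=5: buf[5] = 8+12 = 20 → [4, 2, 6, 7, 12, 20, 1, 0]
j=6: buf[6] = 1+20 = 21 → [4, 2, 6, 7, 12, 20, 21, 0]
j=7: buf[7] = 0+21 = 21 → [4, 2, 6, 7, 12, 20, 21, 21]

21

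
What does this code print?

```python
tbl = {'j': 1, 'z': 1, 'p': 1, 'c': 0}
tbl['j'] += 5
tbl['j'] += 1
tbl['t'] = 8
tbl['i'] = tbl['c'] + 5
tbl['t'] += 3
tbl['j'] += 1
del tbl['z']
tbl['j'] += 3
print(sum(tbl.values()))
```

28

tbl['j'] = 1+5 = 6 → {'j': 6, 'z': 1, 'p': 1, 'c': 0}
tbl['j'] = 6+1 = 7 → {'j': 7, 'z': 1, 'p': 1, 'c': 0}
tbl['t'] = 8 → {'j': 7, 'z': 1, 'p': 1, 'c': 0, 't': 8}
tbl['i'] = tbl['c']+5 = 5 → {'j': 7, 'z': 1, 'p': 1, 'c': 0, 't': 8, 'i': 5}
tbl['t'] = 8+3 = 11 → {'j': 7, 'z': 1, 'p': 1, 'c': 0, 't': 11, 'i': 5}
tbl['j'] = 7+1 = 8 → {'j': 8, 'z': 1, 'p': 1, 'c': 0, 't': 11, 'i': 5}
del 'z' → {'j': 8, 'p': 1, 'c': 0, 't': 11, 'i': 5}
tbl['j'] = 8+3 = 11 → {'j': 11, 'p': 1, 'c': 0, 't': 11, 'i': 5}
sum of values = 28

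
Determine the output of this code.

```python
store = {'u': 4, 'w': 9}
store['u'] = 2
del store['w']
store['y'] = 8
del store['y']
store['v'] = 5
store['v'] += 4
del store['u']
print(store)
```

{'v': 9}

store['u'] = 2 → {'u': 2, 'w': 9}
del 'w' → {'u': 2}
store['y'] = 8 → {'u': 2, 'y': 8}
del 'y' → {'u': 2}
store['v'] = 5 → {'u': 2, 'v': 5}
store['v'] = 5+4 = 9 → {'u': 2, 'v': 9}
del 'u' → {'v': 9}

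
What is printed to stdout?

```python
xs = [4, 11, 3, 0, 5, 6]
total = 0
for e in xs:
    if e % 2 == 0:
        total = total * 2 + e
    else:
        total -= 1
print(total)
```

e=4: even, total = 0*2+4 = 4
e=11: not even, total = 4-1 = 3
e=3: not even, total = 3-1 = 2
e=0: even, total = 2*2+0 = 4
e=5: not even, total = 4-1 = 3
e=6: even, total = 3*2+6 = 12

12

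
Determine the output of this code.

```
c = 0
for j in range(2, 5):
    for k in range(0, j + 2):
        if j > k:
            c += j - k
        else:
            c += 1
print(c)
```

25

j=2,k=0: 2>0, c = 0+2 = 2
j=2,k=1: 2>1, c = 2+1 = 3
j=2,k=2: not 2>2, c = 3+1 = 4
j=2,k=3: not 2>3, c = 4+1 = 5
j=3,k=0: 3>0, c = 5+3 = 8
j=3,k=1: 3>1, c = 8+2 = 10
j=3,k=2: 3>2, c = 10+1 = 11
j=3,k=3: not 3>3, c = 11+1 = 12
j=3,k=4: not 3>4, c = 12+1 = 13
j=4,k=0: 4>0, c = 13+4 = 17
j=4,k=1: 4>1, c = 17+3 = 20
j=4,k=2: 4>2, c = 20+2 = 22
j=4,k=3: 4>3, c = 22+1 = 23
j=4,k=4: not 4>4, c = 23+1 = 24
j=4,k=5: not 4>5, c = 24+1 = 25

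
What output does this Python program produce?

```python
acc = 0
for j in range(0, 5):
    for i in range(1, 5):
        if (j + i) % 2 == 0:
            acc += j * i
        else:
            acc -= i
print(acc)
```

j=0,i=1: odd sum, acc = 0-1 = -1
j=0,i=2: even sum, acc = (-1)+0 = -1
j=0,i=3: odd sum, acc = (-1)-3 = -4
j=0,i=4: even sum, acc = (-4)+0 = -4
j=1,i=1: even sum, acc = (-4)+1 = -3
j=1,i=2: odd sum, acc = (-3)-2 = -5
j=1,i=3: even sum, acc = (-5)+3 = -2
j=1,i=4: odd sum, acc = (-2)-4 = -6
j=2,i=1: odd sum, acc = (-6)-1 = -7
j=2,i=2: even sum, acc = (-7)+4 = -3
j=2,i=3: odd sum, acc = (-3)-3 = -6
j=2,i=4: even sum, acc = (-6)+8 = 2
j=3,i=1: even sum, acc = 2+3 = 5
j=3,i=2: odd sum, acc = 5-2 = 3
j=3,i=3: even sum, acc = 3+9 = 12
j=3,i=4: odd sum, acc = 12-4 = 8
j=4,i=1: odd sum, acc = 8-1 = 7
j=4,i=2: even sum, acc = 7+8 = 15
j=4,i=3: odd sum, acc = 15-3 = 12
j=4,i=4: even sum, acc = 12+16 = 28

28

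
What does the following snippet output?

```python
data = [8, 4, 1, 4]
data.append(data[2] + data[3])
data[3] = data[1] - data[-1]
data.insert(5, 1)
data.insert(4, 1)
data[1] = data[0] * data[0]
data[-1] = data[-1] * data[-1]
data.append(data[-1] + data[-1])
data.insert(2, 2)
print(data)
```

[8, 64, 2, 1, -1, 1, 5, 1, 2]

append data[2]+data[3] = 1+4 = 5 → [8, 4, 1, 4, 5]
data[3] = data[1]-data[-1] = 4-5 = -1 → [8, 4, 1, -1, 5]
insert 1 at 5 → [8, 4, 1, -1, 5, 1]
insert 1 at 4 → [8, 4, 1, -1, 1, 5, 1]
data[1] = data[0]*data[0] = 8*8 = 64 → [8, 64, 1, -1, 1, 5, 1]
data[-1] = data[-1]*data[-1] = 1*1 = 1 → [8, 64, 1, -1, 1, 5, 1]
append data[-1]+data[-1] = 1+1 = 2 → [8, 64, 1, -1, 1, 5, 1, 2]
insert 2 at 2 → [8, 64, 2, 1, -1, 1, 5, 1, 2]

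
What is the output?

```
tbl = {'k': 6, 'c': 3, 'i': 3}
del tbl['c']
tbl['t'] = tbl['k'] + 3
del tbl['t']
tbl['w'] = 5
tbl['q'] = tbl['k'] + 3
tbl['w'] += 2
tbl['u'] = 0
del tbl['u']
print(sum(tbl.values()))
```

25

del 'c' → {'k': 6, 'i': 3}
tbl['t'] = tbl['k']+3 = 9 → {'k': 6, 'i': 3, 't': 9}
del 't' → {'k': 6, 'i': 3}
tbl['w'] = 5 → {'k': 6, 'i': 3, 'w': 5}
tbl['q'] = tbl['k']+3 = 9 → {'k': 6, 'i': 3, 'w': 5, 'q': 9}
tbl['w'] = 5+2 = 7 → {'k': 6, 'i': 3, 'w': 7, 'q': 9}
tbl['u'] = 0 → {'k': 6, 'i': 3, 'w': 7, 'q': 9, 'u': 0}
del 'u' → {'k': 6, 'i': 3, 'w': 7, 'q': 9}
sum of values = 25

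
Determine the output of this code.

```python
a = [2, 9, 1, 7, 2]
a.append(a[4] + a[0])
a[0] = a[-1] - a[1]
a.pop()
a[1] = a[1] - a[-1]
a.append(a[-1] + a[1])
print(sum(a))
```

21

append a[4]+a[0] = 2+2 = 4 → [2, 9, 1, 7, 2, 4]
a[0] = a[-1]-a[1] = 4-9 = -5 → [-5, 9, 1, 7, 2, 4]
pop() removes 4 → [-5, 9, 1, 7, 2]
a[1] = a[1]-a[-1] = 9-2 = 7 → [-5, 7, 1, 7, 2]
append a[-1]+a[1] = 2+7 = 9 → [-5, 7, 1, 7, 2, 9]
sum = 21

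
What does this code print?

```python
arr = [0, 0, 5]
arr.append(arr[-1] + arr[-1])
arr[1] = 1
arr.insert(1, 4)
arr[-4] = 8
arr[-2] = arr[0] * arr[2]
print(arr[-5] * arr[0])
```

append arr[-1]+arr[-1] = 5+5 = 10 → [0, 0, 5, 10]
arr[1] = 1 → [0, 1, 5, 10]
insert 4 at 1 → [0, 4, 1, 5, 10]
arr[-4] = 8 → [0, 8, 1, 5, 10]
arr[-2] = arr[0]*arr[2] = 0*1 = 0 → [0, 8, 1, 0, 10]
arr[-5]*arr[0] = 0*0 = 0

0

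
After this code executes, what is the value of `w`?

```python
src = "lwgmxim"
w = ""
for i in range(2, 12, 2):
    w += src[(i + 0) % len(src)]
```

i=2: add src[2]='g' → 'g'
i=4: add src[4]='x' → 'gx'
i=6: add src[6]='m' → 'gxm'
i=8: add src[1]='w' → 'gxmw'
i=10: add src[3]='m' → 'gxmwm'

'gxmwm'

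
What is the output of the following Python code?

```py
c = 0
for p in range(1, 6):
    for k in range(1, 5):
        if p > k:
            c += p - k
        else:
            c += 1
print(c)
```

p=1,k=1: not 1>1, c = 0+1 = 1
p=1,k=2: not 1>2, c = 1+1 = 2
p=1,k=3: not 1>3, c = 2+1 = 3
p=1,k=4: not 1>4, c = 3+1 = 4
p=2,k=1: 2>1, c = 4+1 = 5
p=2,k=2: not 2>2, c = 5+1 = 6
p=2,k=3: not 2>3, c = 6+1 = 7
p=2,k=4: not 2>4, c = 7+1 = 8
p=3,k=1: 3>1, c = 8+2 = 10
p=3,k=2: 3>2, c = 10+1 = 11
p=3,k=3: not 3>3, c = 11+1 = 12
p=3,k=4: not 3>4, c = 12+1 = 13
p=4,k=1: 4>1, c = 13+3 = 16
p=4,k=2: 4>2, c = 16+2 = 18
p=4,k=3: 4>3, c = 18+1 = 19
p=4,k=4: not 4>4, c = 19+1 = 20
p=5,k=1: 5>1, c = 20+4 = 24
p=5,k=2: 5>2, c = 24+3 = 27
p=5,k=3: 5>3, c = 27+2 = 29
p=5,k=4: 5>4, c = 29+1 = 30

30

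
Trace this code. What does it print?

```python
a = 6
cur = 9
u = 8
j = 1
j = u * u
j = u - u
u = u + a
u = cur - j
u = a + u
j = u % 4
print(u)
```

j = 8*8 = 64
j = 8-8 = 0
u = 8+6 = 14
u = 9-0 = 9
u = 6+9 = 15
j = 15%4 = 3

15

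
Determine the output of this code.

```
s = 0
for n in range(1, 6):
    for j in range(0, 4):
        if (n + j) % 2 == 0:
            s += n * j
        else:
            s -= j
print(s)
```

n=1,j=0: odd sum, s = 0-0 = 0
n=1,j=1: even sum, s = 0+1 = 1
n=1,j=2: odd sum, s = 1-2 = -1
n=1,j=3: even sum, s = (-1)+3 = 2
n=2,j=0: even sum, s = 2+0 = 2
n=2,j=1: odd sum, s = 2-1 = 1
n=2,j=2: even sum, s = 1+4 = 5
n=2,j=3: odd sum, s = 5-3 = 2
n=3,j=0: odd sum, s = 2-0 = 2
n=3,j=1: even sum, s = 2+3 = 5
n=3,j=2: odd sum, s = 5-2 = 3
n=3,j=3: even sum, s = 3+9 = 12
n=4,j=0: even sum, s = 12+0 = 12
n=4,j=1: odd sum, s = 12-1 = 11
n=4,j=2: even sum, s = 11+8 = 19
n=4,j=3: odd sum, s = 19-3 = 16
n=5,j=0: odd sum, s = 16-0 = 16
n=5,j=1: even sum, s = 16+5 = 21
n=5,j=2: odd sum, s = 21-2 = 19
n=5,j=3: even sum, s = 19+15 = 34

34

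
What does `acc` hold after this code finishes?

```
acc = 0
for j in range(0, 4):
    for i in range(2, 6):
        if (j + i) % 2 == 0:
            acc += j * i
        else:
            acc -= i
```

j=0,i=2: even sum, acc = 0+0 = 0
j=0,i=3: odd sum, acc = 0-3 = -3
j=0,i=4: even sum, acc = (-3)+0 = -3
j=0,i=5: odd sum, acc = (-3)-5 = -8
j=1,i=2: odd sum, acc = (-8)-2 = -10
j=1,i=3: even sum, acc = (-10)+3 = -7
j=1,i=4: odd sum, acc = (-7)-4 = -11
j=1,i=5: even sum, acc = (-11)+5 = -6
j=2,i=2: even sum, acc = (-6)+4 = -2
j=2,i=3: odd sum, acc = (-2)-3 = -5
j=2,i=4: even sum, acc = (-5)+8 = 3
j=2,i=5: odd sum, acc = 3-5 = -2
j=3,i=2: odd sum, acc = (-2)-2 = -4
j=3,i=3: even sum, acc = (-4)+9 = 5
j=3,i=4: odd sum, acc = 5-4 = 1
j=3,i=5: even sum, acc = 1+15 = 16

16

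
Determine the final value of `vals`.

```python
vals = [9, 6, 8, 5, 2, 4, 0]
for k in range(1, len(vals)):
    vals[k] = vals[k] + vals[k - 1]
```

[9, 15, 23, 28, 30, 34, 34]

k=1: vals[1] = 6+9 = 15 → [9, 15, 8, 5, 2, 4, 0]
k=2: vals[2] = 8+15 = 23 → [9, 15, 23, 5, 2, 4, 0]
k=3: vals[3] = 5+23 = 28 → [9, 15, 23, 28, 2, 4, 0]
k=4: vals[4] = 2+28 = 30 → [9, 15, 23, 28, 30, 4, 0]
k=5: vals[5] = 4+30 = 34 → [9, 15, 23, 28, 30, 34, 0]
k=6: vals[6] = 0+34 = 34 → [9, 15, 23, 28, 30, 34, 34]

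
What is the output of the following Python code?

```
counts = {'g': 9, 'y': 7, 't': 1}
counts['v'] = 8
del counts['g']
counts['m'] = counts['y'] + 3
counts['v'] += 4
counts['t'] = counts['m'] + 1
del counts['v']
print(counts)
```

{'y': 7, 't': 11, 'm': 10}

counts['v'] = 8 → {'g': 9, 'y': 7, 't': 1, 'v': 8}
del 'g' → {'y': 7, 't': 1, 'v': 8}
counts['m'] = counts['y']+3 = 10 → {'y': 7, 't': 1, 'v': 8, 'm': 10}
counts['v'] = 8+4 = 12 → {'y': 7, 't': 1, 'v': 12, 'm': 10}
counts['t'] = counts['m']+1 = 11 → {'y': 7, 't': 11, 'v': 12, 'm': 10}
del 'v' → {'y': 7, 't': 11, 'm': 10}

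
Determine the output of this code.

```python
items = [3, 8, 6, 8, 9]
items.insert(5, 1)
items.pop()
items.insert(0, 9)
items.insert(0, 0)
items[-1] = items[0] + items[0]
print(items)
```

[0, 9, 3, 8, 6, 8, 0]

insert 1 at 5 → [3, 8, 6, 8, 9, 1]
pop() removes 1 → [3, 8, 6, 8, 9]
insert 9 at 0 → [9, 3, 8, 6, 8, 9]
insert 0 at 0 → [0, 9, 3, 8, 6, 8, 9]
items[-1] = items[0]+items[0] = 0+0 = 0 → [0, 9, 3, 8, 6, 8, 0]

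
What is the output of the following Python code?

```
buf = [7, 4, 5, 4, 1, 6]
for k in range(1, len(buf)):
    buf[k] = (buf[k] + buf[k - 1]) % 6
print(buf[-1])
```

k=1: buf[1] = (4+7)%6 = 5 → [7, 5, 5, 4, 1, 6]
k=2: buf[2] = (5+5)%6 = 4 → [7, 5, 4, 4, 1, 6]
k=3: buf[3] = (4+4)%6 = 2 → [7, 5, 4, 2, 1, 6]
k=4: buf[4] = (1+2)%6 = 3 → [7, 5, 4, 2, 3, 6]
k=5: buf[5] = (6+3)%6 = 3 → [7, 5, 4, 2, 3, 3]

3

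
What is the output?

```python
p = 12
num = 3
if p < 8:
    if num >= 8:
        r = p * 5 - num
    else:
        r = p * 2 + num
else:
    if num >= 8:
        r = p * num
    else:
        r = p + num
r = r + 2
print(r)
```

17

p=12, num=3
p < 8 is False; num >= 8 is False
→ r = p + num = 15
r = 15+2 = 17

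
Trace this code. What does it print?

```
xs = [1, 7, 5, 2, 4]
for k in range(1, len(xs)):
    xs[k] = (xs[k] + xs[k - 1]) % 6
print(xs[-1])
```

k=1: xs[1] = (7+1)%6 = 2 → [1, 2, 5, 2, 4]
k=2: xs[2] = (5+2)%6 = 1 → [1, 2, 1, 2, 4]
k=3: xs[3] = (2+1)%6 = 3 → [1, 2, 1, 3, 4]
k=4: xs[4] = (4+3)%6 = 1 → [1, 2, 1, 3, 1]

1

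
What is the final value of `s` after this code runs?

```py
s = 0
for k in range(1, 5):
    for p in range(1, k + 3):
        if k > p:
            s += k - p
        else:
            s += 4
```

58

k=1,p=1: not 1>1, s = 0+4 = 4
k=1,p=2: not 1>2, s = 4+4 = 8
k=1,p=3: not 1>3, s = 8+4 = 12
k=2,p=1: 2>1, s = 12+1 = 13
k=2,p=2: not 2>2, s = 13+4 = 17
k=2,p=3: not 2>3, s = 17+4 = 21
k=2,p=4: not 2>4, s = 21+4 = 25
k=3,p=1: 3>1, s = 25+2 = 27
k=3,p=2: 3>2, s = 27+1 = 28
k=3,p=3: not 3>3, s = 28+4 = 32
k=3,p=4: not 3>4, s = 32+4 = 36
k=3,p=5: not 3>5, s = 36+4 = 40
k=4,p=1: 4>1, s = 40+3 = 43
k=4,p=2: 4>2, s = 43+2 = 45
k=4,p=3: 4>3, s = 45+1 = 46
k=4,p=4: not 4>4, s = 46+4 = 50
k=4,p=5: not 4>5, s = 50+4 = 54
k=4,p=6: not 4>6, s = 54+4 = 58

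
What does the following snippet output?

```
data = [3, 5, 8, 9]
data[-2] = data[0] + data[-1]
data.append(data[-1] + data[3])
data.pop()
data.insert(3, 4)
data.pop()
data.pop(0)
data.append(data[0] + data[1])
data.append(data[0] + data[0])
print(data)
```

[5, 12, 4, 17, 10]

data[-2] = data[0]+data[-1] = 3+9 = 12 → [3, 5, 12, 9]
append data[-1]+data[3] = 9+9 = 18 → [3, 5, 12, 9, 18]
pop() removes 18 → [3, 5, 12, 9]
insert 4 at 3 → [3, 5, 12, 4, 9]
pop() removes 9 → [3, 5, 12, 4]
pop(0) removes 3 → [5, 12, 4]
append data[0]+data[1] = 5+12 = 17 → [5, 12, 4, 17]
append data[0]+data[0] = 5+5 = 10 → [5, 12, 4, 17, 10]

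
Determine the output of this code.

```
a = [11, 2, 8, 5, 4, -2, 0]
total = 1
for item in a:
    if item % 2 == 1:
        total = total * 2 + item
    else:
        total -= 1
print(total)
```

24

item=11: odd, total = 1*2+11 = 13
item=2: not odd, total = 13-1 = 12
item=8: not odd, total = 12-1 = 11
item=5: odd, total = 11*2+5 = 27
item=4: not odd, total = 27-1 = 26
item=-2: not odd, total = 26-1 = 25
item=0: not odd, total = 25-1 = 24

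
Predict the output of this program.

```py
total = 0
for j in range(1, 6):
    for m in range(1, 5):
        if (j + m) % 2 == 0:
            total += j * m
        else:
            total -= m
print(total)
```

46

j=1,m=1: even sum, total = 0+1 = 1
j=1,m=2: odd sum, total = 1-2 = -1
j=1,m=3: even sum, total = (-1)+3 = 2
j=1,m=4: odd sum, total = 2-4 = -2
j=2,m=1: odd sum, total = (-2)-1 = -3
j=2,m=2: even sum, total = (-3)+4 = 1
j=2,m=3: odd sum, total = 1-3 = -2
j=2,m=4: even sum, total = (-2)+8 = 6
j=3,m=1: even sum, total = 6+3 = 9
j=3,m=2: odd sum, total = 9-2 = 7
j=3,m=3: even sum, total = 7+9 = 16
j=3,m=4: odd sum, total = 16-4 = 12
j=4,m=1: odd sum, total = 12-1 = 11
j=4,m=2: even sum, total = 11+8 = 19
j=4,m=3: odd sum, total = 19-3 = 16
j=4,m=4: even sum, total = 16+16 = 32
j=5,m=1: even sum, total = 32+5 = 37
j=5,m=2: odd sum, total = 37-2 = 35
j=5,m=3: even sum, total = 35+15 = 50
j=5,m=4: odd sum, total = 50-4 = 46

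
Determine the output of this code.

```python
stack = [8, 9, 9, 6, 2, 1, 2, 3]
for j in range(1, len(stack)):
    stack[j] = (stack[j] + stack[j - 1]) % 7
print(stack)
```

j=1: stack[1] = (9+8)%7 = 3 → [8, 3, 9, 6, 2, 1, 2, 3]
j=2: stack[2] = (9+3)%7 = 5 → [8, 3, 5, 6, 2, 1, 2, 3]
j=3: stack[3] = (6+5)%7 = 4 → [8, 3, 5, 4, 2, 1, 2, 3]
j=4: stack[4] = (2+4)%7 = 6 → [8, 3, 5, 4, 6, 1, 2, 3]
j=5: stack[5] = (1+6)%7 = 0 → [8, 3, 5, 4, 6, 0, 2, 3]
j=6: stack[6] = (2+0)%7 = 2 → [8, 3, 5, 4, 6, 0, 2, 3]
j=7: stack[7] = (3+2)%7 = 5 → [8, 3, 5, 4, 6, 0, 2, 5]

[8, 3, 5, 4, 6, 0, 2, 5]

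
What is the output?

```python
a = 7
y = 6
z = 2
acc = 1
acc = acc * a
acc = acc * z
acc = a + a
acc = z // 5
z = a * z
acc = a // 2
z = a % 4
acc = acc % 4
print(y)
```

6

acc = 1*7 = 7
acc = 7*2 = 14
acc = 7+7 = 14
acc = 2//5 = 0
z = 7*2 = 14
acc = 7//2 = 3
z = 7%4 = 3
acc = 3%4 = 3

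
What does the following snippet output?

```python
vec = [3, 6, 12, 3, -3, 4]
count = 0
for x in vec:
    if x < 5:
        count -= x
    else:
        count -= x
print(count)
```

-25

x=3: <5, count = 0-3 = -3
x=6: not <5, count = (-3)-6 = -9
x=12: not <5, count = (-9)-12 = -21
x=3: <5, count = (-21)-3 = -24
x=-3: <5, count = (-24)-(-3) = -21
x=4: <5, count = (-21)-4 = -25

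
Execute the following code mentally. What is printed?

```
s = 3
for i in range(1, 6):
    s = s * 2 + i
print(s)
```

153

i=1: s = 3*2+1 = 7
i=2: s = 7*2+2 = 16
i=3: s = 16*2+3 = 35
i=4: s = 35*2+4 = 74
i=5: s = 74*2+5 = 153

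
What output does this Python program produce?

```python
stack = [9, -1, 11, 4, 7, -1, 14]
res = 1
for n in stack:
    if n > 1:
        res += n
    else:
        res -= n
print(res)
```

48

n=9: >1, res = 1+9 = 10
n=-1: not >1, res = 10-(-1) = 11
n=11: >1, res = 11+11 = 22
n=4: >1, res = 22+4 = 26
n=7: >1, res = 26+7 = 33
n=-1: not >1, res = 33-(-1) = 34
n=14: >1, res = 34+14 = 48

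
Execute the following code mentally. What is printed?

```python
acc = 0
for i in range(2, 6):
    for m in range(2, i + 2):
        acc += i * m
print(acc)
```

193

i=2,m=2: acc = 0+4 = 4
i=2,m=3: acc = 4+6 = 10
i=3,m=2: acc = 10+6 = 16
i=3,m=3: acc = 16+9 = 25
i=3,m=4: acc = 25+12 = 37
i=4,m=2: acc = 37+8 = 45
i=4,m=3: acc = 45+12 = 57
i=4,m=4: acc = 57+16 = 73
i=4,m=5: acc = 73+20 = 93
i=5,m=2: acc = 93+10 = 103
i=5,m=3: acc = 103+15 = 118
i=5,m=4: acc = 118+20 = 138
i=5,m=5: acc = 138+25 = 163
i=5,m=6: acc = 163+30 = 193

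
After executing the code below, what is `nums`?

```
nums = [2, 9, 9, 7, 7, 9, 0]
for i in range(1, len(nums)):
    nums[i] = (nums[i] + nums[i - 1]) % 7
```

[2, 4, 6, 6, 6, 1, 1]

i=1: nums[1] = (9+2)%7 = 4 → [2, 4, 9, 7, 7, 9, 0]
i=2: nums[2] = (9+4)%7 = 6 → [2, 4, 6, 7, 7, 9, 0]
i=3: nums[3] = (7+6)%7 = 6 → [2, 4, 6, 6, 7, 9, 0]
i=4: nums[4] = (7+6)%7 = 6 → [2, 4, 6, 6, 6, 9, 0]
i=5: nums[5] = (9+6)%7 = 1 → [2, 4, 6, 6, 6, 1, 0]
i=6: nums[6] = (0+1)%7 = 1 → [2, 4, 6, 6, 6, 1, 1]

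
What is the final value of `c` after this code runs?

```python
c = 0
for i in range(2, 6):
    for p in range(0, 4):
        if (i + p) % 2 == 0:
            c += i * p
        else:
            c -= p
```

32

i=2,p=0: even sum, c = 0+0 = 0
i=2,p=1: odd sum, c = 0-1 = -1
i=2,p=2: even sum, c = (-1)+4 = 3
i=2,p=3: odd sum, c = 3-3 = 0
i=3,p=0: odd sum, c = 0-0 = 0
i=3,p=1: even sum, c = 0+3 = 3
i=3,p=2: odd sum, c = 3-2 = 1
i=3,p=3: even sum, c = 1+9 = 10
i=4,p=0: even sum, c = 10+0 = 10
i=4,p=1: odd sum, c = 10-1 = 9
i=4,p=2: even sum, c = 9+8 = 17
i=4,p=3: odd sum, c = 17-3 = 14
i=5,p=0: odd sum, c = 14-0 = 14
i=5,p=1: even sum, c = 14+5 = 19
i=5,p=2: odd sum, c = 19-2 = 17
i=5,p=3: even sum, c = 17+15 = 32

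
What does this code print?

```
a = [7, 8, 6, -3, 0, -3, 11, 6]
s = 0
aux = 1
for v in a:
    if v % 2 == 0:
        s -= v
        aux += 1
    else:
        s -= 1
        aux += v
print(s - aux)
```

-41

v=7: not even, s = 0-1 = -1; aux=8
v=8: even, s = (-1)-8 = -9; aux=9
v=6: even, s = (-9)-6 = -15; aux=10
v=-3: not even, s = (-15)-1 = -16; aux=7
v=0: even, s = (-16)-0 = -16; aux=8
v=-3: not even, s = (-16)-1 = -17; aux=5
v=11: not even, s = (-17)-1 = -18; aux=16
v=6: even, s = (-18)-6 = -24; aux=17
s-aux = (-24)-17 = -41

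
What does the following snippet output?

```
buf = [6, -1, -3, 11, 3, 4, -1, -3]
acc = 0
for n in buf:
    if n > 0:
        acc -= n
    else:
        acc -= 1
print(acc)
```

n=6: >0, acc = 0-6 = -6
n=-1: not >0, acc = (-6)-1 = -7
n=-3: not >0, acc = (-7)-1 = -8
n=11: >0, acc = (-8)-11 = -19
n=3: >0, acc = (-19)-3 = -22
n=4: >0, acc = (-22)-4 = -26
n=-1: not >0, acc = (-26)-1 = -27
n=-3: not >0, acc = (-27)-1 = -28

-28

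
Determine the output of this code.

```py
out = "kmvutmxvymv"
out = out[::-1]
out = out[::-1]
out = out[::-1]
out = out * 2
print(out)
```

reverse → 'vmyvxmtuvmk'
reverse → 'kmvutmxvymv'
reverse → 'vmyvxmtuvmk'
repeat ×2 → 'vmyvxmtuvmkvmyvxmtuvmk'

vmyvxmtuvmkvmyvxmtuvmk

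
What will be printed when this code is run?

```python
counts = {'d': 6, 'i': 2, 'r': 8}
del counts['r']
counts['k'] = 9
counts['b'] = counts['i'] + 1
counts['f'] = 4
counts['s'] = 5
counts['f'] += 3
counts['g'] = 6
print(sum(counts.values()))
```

del 'r' → {'d': 6, 'i': 2}
counts['k'] = 9 → {'d': 6, 'i': 2, 'k': 9}
counts['b'] = counts['i']+1 = 3 → {'d': 6, 'i': 2, 'k': 9, 'b': 3}
counts['f'] = 4 → {'d': 6, 'i': 2, 'k': 9, 'b': 3, 'f': 4}
counts['s'] = 5 → {'d': 6, 'i': 2, 'k': 9, 'b': 3, 'f': 4, 's': 5}
counts['f'] = 4+3 = 7 → {'d': 6, 'i': 2, 'k': 9, 'b': 3, 'f': 7, 's': 5}
counts['g'] = 6 → {'d': 6, 'i': 2, 'k': 9, 'b': 3, 'f': 7, 's': 5, 'g': 6}
sum of values = 38

38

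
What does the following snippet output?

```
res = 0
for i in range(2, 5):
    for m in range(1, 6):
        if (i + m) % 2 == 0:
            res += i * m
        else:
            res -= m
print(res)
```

i=2,m=1: odd sum, res = 0-1 = -1
i=2,m=2: even sum, res = (-1)+4 = 3
i=2,m=3: odd sum, res = 3-3 = 0
i=2,m=4: even sum, res = 0+8 = 8
i=2,m=5: odd sum, res = 8-5 = 3
i=3,m=1: even sum, res = 3+3 = 6
i=3,m=2: odd sum, res = 6-2 = 4
i=3,m=3: even sum, res = 4+9 = 13
i=3,m=4: odd sum, res = 13-4 = 9
i=3,m=5: even sum, res = 9+15 = 24
i=4,m=1: odd sum, res = 24-1 = 23
i=4,m=2: even sum, res = 23+8 = 31
i=4,m=3: odd sum, res = 31-3 = 28
i=4,m=4: even sum, res = 28+16 = 44
i=4,m=5: odd sum, res = 44-5 = 39

39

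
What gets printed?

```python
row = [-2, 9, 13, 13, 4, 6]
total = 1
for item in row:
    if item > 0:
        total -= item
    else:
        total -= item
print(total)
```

-42

item=-2: not >0, total = 1-(-2) = 3
item=9: >0, total = 3-9 = -6
item=13: >0, total = (-6)-13 = -19
item=13: >0, total = (-19)-13 = -32
item=4: >0, total = (-32)-4 = -36
item=6: >0, total = (-36)-6 = -42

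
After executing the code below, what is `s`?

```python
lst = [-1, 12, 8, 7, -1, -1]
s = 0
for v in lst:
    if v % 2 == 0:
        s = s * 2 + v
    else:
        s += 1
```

39

v=-1: not even, s = 0+1 = 1
v=12: even, s = 1*2+12 = 14
v=8: even, s = 14*2+8 = 36
v=7: not even, s = 36+1 = 37
v=-1: not even, s = 37+1 = 38
v=-1: not even, s = 38+1 = 39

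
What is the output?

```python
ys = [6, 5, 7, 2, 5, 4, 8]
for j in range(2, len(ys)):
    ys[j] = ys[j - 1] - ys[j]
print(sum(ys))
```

j=2: ys[2] = 5-7 = -2 → [6, 5, -2, 2, 5, 4, 8]
j=3: ys[3] = (-2)-2 = -4 → [6, 5, -2, -4, 5, 4, 8]
j=4: ys[4] = (-4)-5 = -9 → [6, 5, -2, -4, -9, 4, 8]
j=5: ys[5] = (-9)-4 = -13 → [6, 5, -2, -4, -9, -13, 8]
j=6: ys[6] = (-13)-8 = -21 → [6, 5, -2, -4, -9, -13, -21]
sum = -38

-38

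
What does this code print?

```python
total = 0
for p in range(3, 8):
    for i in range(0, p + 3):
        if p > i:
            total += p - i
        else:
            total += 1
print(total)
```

p=3,i=0: 3>0, total = 0+3 = 3
p=3,i=1: 3>1, total = 3+2 = 5
p=3,i=2: 3>2, total = 5+1 = 6
p=3,i=3: not 3>3, total = 6+1 = 7
p=3,i=4: not 3>4, total = 7+1 = 8
p=3,i=5: not 3>5, total = 8+1 = 9
p=4,i=0: 4>0, total = 9+4 = 13
p=4,i=1: 4>1, total = 13+3 = 16
p=4,i=2: 4>2, total = 16+2 = 18
p=4,i=3: 4>3, total = 18+1 = 19
p=4,i=4: not 4>4, total = 19+1 = 20
p=4,i=5: not 4>5, total = 20+1 = 21
p=4,i=6: not 4>6, total = 21+1 = 22
p=5,i=0: 5>0, total = 22+5 = 27
p=5,i=1: 5>1, total = 27+4 = 31
p=5,i=2: 5>2, total = 31+3 = 34
p=5,i=3: 5>3, total = 34+2 = 36
p=5,i=4: 5>4, total = 36+1 = 37
p=5,i=5: not 5>5, total = 37+1 = 38
p=5,i=6: not 5>6, total = 38+1 = 39
p=5,i=7: not 5>7, total = 39+1 = 40
p=6,i=0: 6>0, total = 40+6 = 46
p=6,i=1: 6>1, total = 46+5 = 51
p=6,i=2: 6>2, total = 51+4 = 55
p=6,i=3: 6>3, total = 55+3 = 58
p=6,i=4: 6>4, total = 58+2 = 60
p=6,i=5: 6>5, total = 60+1 = 61
p=6,i=6: not 6>6, total = 61+1 = 62
p=6,i=7: not 6>7, total = 62+1 = 63
p=6,i=8: not 6>8, total = 63+1 = 64
p=7,i=0: 7>0, total = 64+7 = 71
p=7,i=1: 7>1, total = 71+6 = 77
p=7,i=2: 7>2, total = 77+5 = 82
p=7,i=3: 7>3, total = 82+4 = 86
p=7,i=4: 7>4, total = 86+3 = 89
p=7,i=5: 7>5, total = 89+2 = 91
p=7,i=6: 7>6, total = 91+1 = 92
p=7,i=7: not 7>7, total = 92+1 = 93
p=7,i=8: not 7>8, total = 93+1 = 94
p=7,i=9: not 7>9, total = 94+1 = 95

95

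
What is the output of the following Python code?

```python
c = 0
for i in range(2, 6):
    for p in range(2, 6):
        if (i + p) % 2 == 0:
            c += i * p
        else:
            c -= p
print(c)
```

72

i=2,p=2: even sum, c = 0+4 = 4
i=2,p=3: odd sum, c = 4-3 = 1
i=2,p=4: even sum, c = 1+8 = 9
i=2,p=5: odd sum, c = 9-5 = 4
i=3,p=2: odd sum, c = 4-2 = 2
i=3,p=3: even sum, c = 2+9 = 11
i=3,p=4: odd sum, c = 11-4 = 7
i=3,p=5: even sum, c = 7+15 = 22
i=4,p=2: even sum, c = 22+8 = 30
i=4,p=3: odd sum, c = 30-3 = 27
i=4,p=4: even sum, c = 27+16 = 43
i=4,p=5: odd sum, c = 43-5 = 38
i=5,p=2: odd sum, c = 38-2 = 36
i=5,p=3: even sum, c = 36+15 = 51
i=5,p=4: odd sum, c = 51-4 = 47
i=5,p=5: even sum, c = 47+25 = 72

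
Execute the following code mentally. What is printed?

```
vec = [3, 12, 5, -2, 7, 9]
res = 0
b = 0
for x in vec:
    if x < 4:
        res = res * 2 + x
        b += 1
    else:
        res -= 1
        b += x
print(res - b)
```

-37

x=3: <4, res = 0*2+3 = 3; b=1
x=12: not <4, res = 3-1 = 2; b=13
x=5: not <4, res = 2-1 = 1; b=18
x=-2: <4, res = 1*2+(-2) = 0; b=19
x=7: not <4, res = 0-1 = -1; b=26
x=9: not <4, res = (-1)-1 = -2; b=35
res-b = (-2)-35 = -37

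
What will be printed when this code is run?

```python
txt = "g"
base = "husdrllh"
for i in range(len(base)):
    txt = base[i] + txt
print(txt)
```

i=0: prepend 'h' → 'hg'
i=1: prepend 'u' → 'uhg'
i=2: prepend 's' → 'suhg'
i=3: prepend 'd' → 'dsuhg'
i=4: prepend 'r' → 'rdsuhg'
i=5: prepend 'l' → 'lrdsuhg'
i=6: prepend 'l' → 'llrdsuhg'
i=7: prepend 'h' → 'hllrdsuhg'

hllrdsuhg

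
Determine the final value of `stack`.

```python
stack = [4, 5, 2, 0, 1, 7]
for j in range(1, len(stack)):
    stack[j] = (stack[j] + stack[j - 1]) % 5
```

j=1: stack[1] = (5+4)%5 = 4 → [4, 4, 2, 0, 1, 7]
j=2: stack[2] = (2+4)%5 = 1 → [4, 4, 1, 0, 1, 7]
j=3: stack[3] = (0+1)%5 = 1 → [4, 4, 1, 1, 1, 7]
j=4: stack[4] = (1+1)%5 = 2 → [4, 4, 1, 1, 2, 7]
j=5: stack[5] = (7+2)%5 = 4 → [4, 4, 1, 1, 2, 4]

[4, 4, 1, 1, 2, 4]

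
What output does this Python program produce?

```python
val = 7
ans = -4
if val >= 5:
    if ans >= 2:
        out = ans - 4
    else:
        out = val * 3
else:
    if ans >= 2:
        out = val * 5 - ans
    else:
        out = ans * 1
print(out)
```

21

val=7, ans=-4
val >= 5 is True; ans >= 2 is False
→ out = val * 3 = 21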